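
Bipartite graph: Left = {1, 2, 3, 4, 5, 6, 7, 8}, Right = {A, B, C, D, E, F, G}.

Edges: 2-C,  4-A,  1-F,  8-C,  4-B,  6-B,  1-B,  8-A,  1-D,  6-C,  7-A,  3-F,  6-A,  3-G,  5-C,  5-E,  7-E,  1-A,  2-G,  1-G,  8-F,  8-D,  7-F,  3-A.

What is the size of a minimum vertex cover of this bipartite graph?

7

The 7 edges 1–D, 2–G, 3–F, 4–A, 5–C, 6–B, 7–E form a matching, so any vertex cover needs at least 7 vertices (one per matched edge).
Conversely {A, B, C, D, E, F, G} meets every edge and has exactly 7 vertices, so 7 is optimal.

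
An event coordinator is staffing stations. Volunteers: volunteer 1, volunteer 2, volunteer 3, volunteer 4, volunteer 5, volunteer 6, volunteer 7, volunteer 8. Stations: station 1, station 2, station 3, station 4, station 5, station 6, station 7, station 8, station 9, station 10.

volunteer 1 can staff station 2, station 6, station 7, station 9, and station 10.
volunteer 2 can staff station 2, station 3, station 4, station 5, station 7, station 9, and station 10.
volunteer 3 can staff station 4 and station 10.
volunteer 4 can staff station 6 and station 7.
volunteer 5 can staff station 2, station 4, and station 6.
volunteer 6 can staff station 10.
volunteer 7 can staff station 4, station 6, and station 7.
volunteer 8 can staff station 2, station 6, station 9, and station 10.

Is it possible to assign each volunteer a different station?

The set {volunteer 1, volunteer 3, volunteer 4, volunteer 5, volunteer 6, volunteer 7, volunteer 8} has only 6 neighbours ({station 10, station 2, station 4, station 6, station 7, station 9}), so by Hall's theorem at most 7 of the 8 volunteers can be matched.
Hence no matching covers every volunteer.

No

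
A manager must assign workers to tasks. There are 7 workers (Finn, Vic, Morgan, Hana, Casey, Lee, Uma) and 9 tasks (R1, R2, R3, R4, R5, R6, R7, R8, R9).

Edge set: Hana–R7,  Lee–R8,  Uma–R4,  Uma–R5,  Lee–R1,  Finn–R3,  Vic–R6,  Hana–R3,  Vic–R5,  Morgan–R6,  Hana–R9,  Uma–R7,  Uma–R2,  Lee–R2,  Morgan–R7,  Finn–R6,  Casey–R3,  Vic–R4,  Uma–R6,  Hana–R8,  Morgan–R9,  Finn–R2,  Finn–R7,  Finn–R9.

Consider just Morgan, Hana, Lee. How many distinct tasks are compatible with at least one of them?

7

The union of neighbours of {Morgan, Hana, Lee} is {R1, R2, R3, R6, R7, R8, R9}, which has 7 elements.
Since |N(S)| = 7 ≥ |S| = 3, Hall's condition holds for this subset.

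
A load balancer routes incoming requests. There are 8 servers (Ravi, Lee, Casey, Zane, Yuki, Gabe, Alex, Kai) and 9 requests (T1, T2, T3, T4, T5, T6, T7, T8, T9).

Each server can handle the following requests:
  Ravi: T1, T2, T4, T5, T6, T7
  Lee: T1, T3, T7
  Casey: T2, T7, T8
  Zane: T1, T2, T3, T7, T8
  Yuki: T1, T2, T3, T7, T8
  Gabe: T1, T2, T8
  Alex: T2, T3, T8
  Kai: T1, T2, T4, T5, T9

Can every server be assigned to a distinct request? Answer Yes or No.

No

The set {Lee, Casey, Zane, Yuki, Gabe, Alex} has only 5 neighbours ({T1, T2, T3, T7, T8}), so by Hall's theorem at most 7 of the 8 servers can be matched.
Hence no matching covers every server.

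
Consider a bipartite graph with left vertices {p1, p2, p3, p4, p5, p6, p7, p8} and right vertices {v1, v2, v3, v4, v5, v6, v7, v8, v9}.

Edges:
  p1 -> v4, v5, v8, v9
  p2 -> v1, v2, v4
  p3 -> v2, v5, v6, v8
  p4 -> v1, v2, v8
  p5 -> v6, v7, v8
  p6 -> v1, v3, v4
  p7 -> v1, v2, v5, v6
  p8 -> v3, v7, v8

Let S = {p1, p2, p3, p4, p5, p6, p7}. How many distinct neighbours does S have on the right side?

The union of neighbours of {p1, p2, p3, p4, p5, p6, p7} is {v1, v2, v3, v4, v5, v6, v7, v8, v9}, which has 9 elements.
Since |N(S)| = 9 ≥ |S| = 7, Hall's condition holds for this subset.

9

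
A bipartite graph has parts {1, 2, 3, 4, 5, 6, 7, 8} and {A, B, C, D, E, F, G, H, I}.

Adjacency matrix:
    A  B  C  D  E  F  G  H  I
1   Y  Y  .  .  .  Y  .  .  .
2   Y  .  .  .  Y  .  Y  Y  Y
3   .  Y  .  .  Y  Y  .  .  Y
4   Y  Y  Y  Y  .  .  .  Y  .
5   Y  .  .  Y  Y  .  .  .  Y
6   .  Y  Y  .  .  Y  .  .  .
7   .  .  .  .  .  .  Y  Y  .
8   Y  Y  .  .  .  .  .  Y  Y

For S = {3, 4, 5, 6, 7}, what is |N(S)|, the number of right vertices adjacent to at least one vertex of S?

The union of neighbours of {3, 4, 5, 6, 7} is {A, B, C, D, E, F, G, H, I}, which has 9 elements.
Since |N(S)| = 9 ≥ |S| = 5, Hall's condition holds for this subset.

9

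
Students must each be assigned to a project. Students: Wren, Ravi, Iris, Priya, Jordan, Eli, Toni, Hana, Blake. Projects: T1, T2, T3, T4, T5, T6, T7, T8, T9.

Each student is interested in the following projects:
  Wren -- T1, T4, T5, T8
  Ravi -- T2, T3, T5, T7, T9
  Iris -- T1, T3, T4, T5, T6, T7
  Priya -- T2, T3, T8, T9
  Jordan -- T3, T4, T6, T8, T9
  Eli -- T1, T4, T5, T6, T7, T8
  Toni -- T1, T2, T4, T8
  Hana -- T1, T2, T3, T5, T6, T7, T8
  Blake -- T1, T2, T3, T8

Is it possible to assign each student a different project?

Yes

For example, pair Wren–T5, Ravi–T3, Iris–T7, Priya–T9, Jordan–T4, Eli–T1, Toni–T8, Hana–T6, Blake–T2.
All 9 students are covered.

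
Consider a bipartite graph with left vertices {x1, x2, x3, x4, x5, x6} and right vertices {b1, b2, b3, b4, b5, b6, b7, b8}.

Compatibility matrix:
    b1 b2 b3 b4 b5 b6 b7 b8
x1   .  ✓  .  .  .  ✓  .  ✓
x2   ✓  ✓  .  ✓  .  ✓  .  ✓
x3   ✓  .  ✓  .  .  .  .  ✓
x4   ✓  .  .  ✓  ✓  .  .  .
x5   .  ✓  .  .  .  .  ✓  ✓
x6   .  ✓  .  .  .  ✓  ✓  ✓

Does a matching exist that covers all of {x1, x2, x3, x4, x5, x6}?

Yes

A valid assignment of size 6: x1–b6, x2–b1, x3–b3, x4–b5, x5–b7, x6–b8.
All 6 left vertices are covered.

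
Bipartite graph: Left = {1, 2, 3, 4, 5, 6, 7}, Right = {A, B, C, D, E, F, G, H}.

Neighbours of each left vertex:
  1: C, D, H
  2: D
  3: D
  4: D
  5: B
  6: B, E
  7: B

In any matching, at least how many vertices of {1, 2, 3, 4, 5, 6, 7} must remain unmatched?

One maximum matching: 1–C, 2–D, 5–B, 6–E.
The set {2, 3, 4, 5, 7} has only 2 neighbours ({B, D}), so by Hall's theorem at most 4 of the 7 left vertices can be matched.
That matches 4 of the 7, leaving 3 unmatched; no matching can do better.

3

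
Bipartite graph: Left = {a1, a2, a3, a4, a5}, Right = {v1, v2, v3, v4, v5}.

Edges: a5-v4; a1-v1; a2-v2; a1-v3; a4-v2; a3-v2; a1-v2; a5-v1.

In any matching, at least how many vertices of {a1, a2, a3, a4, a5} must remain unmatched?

2

For example, pair a1→v3, a2→v2, a5→v1.
The set {a2, a3, a4} has only 1 neighbour ({v2}), so by Hall's theorem at most 3 of the 5 left vertices can be matched.
That matches 3 of the 5, leaving 2 unmatched; no matching can do better.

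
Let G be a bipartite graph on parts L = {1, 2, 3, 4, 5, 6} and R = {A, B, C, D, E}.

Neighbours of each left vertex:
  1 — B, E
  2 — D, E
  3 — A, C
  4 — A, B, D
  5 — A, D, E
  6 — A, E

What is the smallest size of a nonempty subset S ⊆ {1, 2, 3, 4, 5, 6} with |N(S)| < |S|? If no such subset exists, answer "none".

Take S = {1, 2, 4, 5, 6}. Its neighbourhood is {A, B, D, E}, so |N(S)| = 4 < |S| = 5.
Every subset of size less than 5 has at least as many neighbours as members, so 5 is the minimum.

5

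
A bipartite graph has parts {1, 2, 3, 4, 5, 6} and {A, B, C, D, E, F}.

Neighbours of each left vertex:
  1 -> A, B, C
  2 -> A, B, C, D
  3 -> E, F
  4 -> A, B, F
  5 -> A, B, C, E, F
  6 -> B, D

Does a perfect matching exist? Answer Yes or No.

Yes

A valid assignment of size 6: 1-C, 2-D, 3-E, 4-F, 5-A, 6-B.
Every left vertex is matched, so this is a perfect matching.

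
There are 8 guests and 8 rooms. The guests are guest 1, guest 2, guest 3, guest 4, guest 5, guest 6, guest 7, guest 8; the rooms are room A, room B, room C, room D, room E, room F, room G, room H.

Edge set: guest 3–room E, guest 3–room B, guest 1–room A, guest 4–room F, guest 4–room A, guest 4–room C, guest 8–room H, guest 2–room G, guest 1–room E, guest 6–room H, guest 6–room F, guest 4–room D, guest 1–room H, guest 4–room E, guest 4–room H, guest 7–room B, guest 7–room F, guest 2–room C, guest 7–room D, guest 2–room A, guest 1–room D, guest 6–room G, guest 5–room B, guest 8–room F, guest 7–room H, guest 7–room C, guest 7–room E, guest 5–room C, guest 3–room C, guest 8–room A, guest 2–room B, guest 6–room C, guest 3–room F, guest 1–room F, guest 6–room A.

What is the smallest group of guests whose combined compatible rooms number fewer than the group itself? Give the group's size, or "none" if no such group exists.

A matching saturating every guest exists, for instance guest 1→room D, guest 2→room G, guest 3→room E, guest 4→room A, guest 5→room B, guest 6→room H, guest 7→room C, guest 8→room F.
By Hall's marriage theorem, this means |N(S)| ≥ |S| for every subset S, so no violating subset exists.

none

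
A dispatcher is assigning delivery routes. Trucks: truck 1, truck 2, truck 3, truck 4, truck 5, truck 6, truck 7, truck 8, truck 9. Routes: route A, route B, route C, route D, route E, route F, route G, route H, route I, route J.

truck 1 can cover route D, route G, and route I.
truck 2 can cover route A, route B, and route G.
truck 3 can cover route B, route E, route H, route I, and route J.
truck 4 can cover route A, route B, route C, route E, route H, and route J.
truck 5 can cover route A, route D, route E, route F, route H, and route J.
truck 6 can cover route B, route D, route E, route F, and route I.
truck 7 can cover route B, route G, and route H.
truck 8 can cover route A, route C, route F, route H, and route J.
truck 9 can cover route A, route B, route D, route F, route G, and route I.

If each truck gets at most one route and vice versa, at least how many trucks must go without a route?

0

One maximum matching: truck 1-route I, truck 2-route B, truck 3-route E, truck 4-route A, truck 5-route J, truck 6-route D, truck 7-route H, truck 8-route C, truck 9-route G.
All 9 trucks are matched, so no larger matching exists.
That matches 9 of the 9, leaving 0 unmatched; no matching can do better.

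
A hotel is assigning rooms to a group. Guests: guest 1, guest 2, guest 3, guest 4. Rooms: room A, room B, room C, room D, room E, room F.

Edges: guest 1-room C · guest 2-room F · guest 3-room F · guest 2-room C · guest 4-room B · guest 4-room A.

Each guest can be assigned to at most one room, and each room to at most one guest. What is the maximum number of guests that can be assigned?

3

A valid assignment of size 3: guest 1–room C, guest 2–room F, guest 4–room B.
The set {guest 1, guest 2, guest 3} has only 2 neighbours ({room C, room F}), so by Hall's theorem at most 3 of the 4 guests can be matched.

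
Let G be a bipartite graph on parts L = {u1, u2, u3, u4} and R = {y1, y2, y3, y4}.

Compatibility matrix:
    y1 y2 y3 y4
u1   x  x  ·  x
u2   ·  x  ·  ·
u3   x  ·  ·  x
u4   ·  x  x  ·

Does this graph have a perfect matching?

For example, pair u1-y4, u2-y2, u3-y1, u4-y3.
Every left vertex is matched, so this is a perfect matching.

Yes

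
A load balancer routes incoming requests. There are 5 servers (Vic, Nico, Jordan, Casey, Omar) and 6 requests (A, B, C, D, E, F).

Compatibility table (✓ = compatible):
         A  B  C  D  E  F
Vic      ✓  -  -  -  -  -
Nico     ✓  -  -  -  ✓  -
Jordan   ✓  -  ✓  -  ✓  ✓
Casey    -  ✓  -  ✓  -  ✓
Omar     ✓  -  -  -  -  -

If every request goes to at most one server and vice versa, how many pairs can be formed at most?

For example, pair Vic→A, Nico→E, Jordan→C, Casey→B.
The set {Vic, Omar} has only 1 neighbour ({A}), so by Hall's theorem at most 4 of the 5 servers can be matched.

4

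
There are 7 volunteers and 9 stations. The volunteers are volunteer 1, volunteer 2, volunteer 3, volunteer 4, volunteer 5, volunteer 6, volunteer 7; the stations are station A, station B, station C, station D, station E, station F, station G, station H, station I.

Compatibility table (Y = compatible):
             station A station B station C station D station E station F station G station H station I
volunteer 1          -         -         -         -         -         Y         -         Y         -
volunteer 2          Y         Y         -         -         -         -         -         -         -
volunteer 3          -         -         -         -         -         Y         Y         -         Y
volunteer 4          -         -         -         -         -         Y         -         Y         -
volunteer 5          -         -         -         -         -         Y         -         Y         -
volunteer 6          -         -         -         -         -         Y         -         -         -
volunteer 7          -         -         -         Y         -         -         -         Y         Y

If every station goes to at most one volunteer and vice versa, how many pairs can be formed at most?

5

A valid assignment of size 5: volunteer 1-station H, volunteer 2-station A, volunteer 3-station G, volunteer 4-station F, volunteer 7-station D.
The set {volunteer 1, volunteer 4, volunteer 5, volunteer 6} has only 2 neighbours ({station F, station H}), so by Hall's theorem at most 5 of the 7 volunteers can be matched.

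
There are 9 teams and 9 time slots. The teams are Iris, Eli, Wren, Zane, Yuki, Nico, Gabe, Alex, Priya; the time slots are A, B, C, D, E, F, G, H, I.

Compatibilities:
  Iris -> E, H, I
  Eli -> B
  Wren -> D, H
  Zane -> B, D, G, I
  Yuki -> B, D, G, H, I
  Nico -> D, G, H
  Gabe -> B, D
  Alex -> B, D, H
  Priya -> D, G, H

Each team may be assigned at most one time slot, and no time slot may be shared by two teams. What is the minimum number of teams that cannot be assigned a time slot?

For example, pair Iris→E, Eli→B, Wren→D, Zane→I, Yuki→H, Nico→G.
The set {Eli, Wren, Zane, Yuki, Nico, Gabe, Alex, Priya} has only 5 neighbours ({B, D, G, H, I}), so by Hall's theorem at most 6 of the 9 teams can be matched.
That matches 6 of the 9, leaving 3 unmatched; no matching can do better.

3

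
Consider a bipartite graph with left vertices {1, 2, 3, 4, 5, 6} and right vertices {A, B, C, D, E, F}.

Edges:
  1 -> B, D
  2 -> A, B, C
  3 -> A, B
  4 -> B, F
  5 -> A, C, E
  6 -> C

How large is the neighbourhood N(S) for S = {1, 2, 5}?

The union of neighbours of {1, 2, 5} is {A, B, C, D, E}, which has 5 elements.
Since |N(S)| = 5 ≥ |S| = 3, Hall's condition holds for this subset.

5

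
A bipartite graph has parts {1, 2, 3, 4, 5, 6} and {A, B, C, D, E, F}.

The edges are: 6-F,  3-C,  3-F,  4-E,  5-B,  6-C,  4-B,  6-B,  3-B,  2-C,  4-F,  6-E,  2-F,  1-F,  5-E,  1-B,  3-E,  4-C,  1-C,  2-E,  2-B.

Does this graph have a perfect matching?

No

The set {1, 2, 3, 4, 5, 6} has only 4 neighbours ({B, C, E, F}), so by Hall's theorem at most 4 of the 6 left vertices can be matched.
Hence no matching covers every left vertex.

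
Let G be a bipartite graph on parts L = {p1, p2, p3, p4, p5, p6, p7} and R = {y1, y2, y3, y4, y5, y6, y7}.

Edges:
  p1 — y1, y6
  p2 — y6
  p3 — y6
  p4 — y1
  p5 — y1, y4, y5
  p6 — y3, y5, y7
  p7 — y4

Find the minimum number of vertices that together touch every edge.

5

The 5 edges p1–y1, p2–y6, p5–y5, p6–y3, p7–y4 form a matching, so any vertex cover needs at least 5 vertices (one per matched edge).
Conversely {p5, p6, p7, y1, y6} meets every edge and has exactly 5 vertices, so 5 is optimal.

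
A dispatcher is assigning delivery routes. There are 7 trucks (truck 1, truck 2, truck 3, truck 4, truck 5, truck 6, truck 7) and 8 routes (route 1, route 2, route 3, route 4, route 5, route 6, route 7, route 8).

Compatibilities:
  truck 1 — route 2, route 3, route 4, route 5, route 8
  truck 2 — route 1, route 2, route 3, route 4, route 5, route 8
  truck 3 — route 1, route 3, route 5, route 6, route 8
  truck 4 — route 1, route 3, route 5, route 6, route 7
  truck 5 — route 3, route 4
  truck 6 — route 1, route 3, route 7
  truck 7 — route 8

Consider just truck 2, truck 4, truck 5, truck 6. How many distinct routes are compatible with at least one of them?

The union of neighbours of {truck 2, truck 4, truck 5, truck 6} is {route 1, route 2, route 3, route 4, route 5, route 6, route 7, route 8}, which has 8 elements.
Since |N(S)| = 8 ≥ |S| = 4, Hall's condition holds for this subset.

8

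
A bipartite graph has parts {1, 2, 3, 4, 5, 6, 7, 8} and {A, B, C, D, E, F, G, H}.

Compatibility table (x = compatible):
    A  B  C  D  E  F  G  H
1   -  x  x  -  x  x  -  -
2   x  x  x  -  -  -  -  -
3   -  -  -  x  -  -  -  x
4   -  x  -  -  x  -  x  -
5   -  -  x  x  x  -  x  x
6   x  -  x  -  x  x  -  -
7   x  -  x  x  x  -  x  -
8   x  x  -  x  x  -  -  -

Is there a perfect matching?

One maximum matching: 1–C, 2–A, 3–D, 4–E, 5–H, 6–F, 7–G, 8–B.
Every left vertex is matched, so this is a perfect matching.

Yes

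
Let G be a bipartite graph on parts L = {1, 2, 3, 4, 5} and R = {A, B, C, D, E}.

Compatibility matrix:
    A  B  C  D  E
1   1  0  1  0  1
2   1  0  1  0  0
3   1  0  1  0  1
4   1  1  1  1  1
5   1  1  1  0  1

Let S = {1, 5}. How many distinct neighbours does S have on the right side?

4

The union of neighbours of {1, 5} is {A, B, C, E}, which has 4 elements.
Since |N(S)| = 4 ≥ |S| = 2, Hall's condition holds for this subset.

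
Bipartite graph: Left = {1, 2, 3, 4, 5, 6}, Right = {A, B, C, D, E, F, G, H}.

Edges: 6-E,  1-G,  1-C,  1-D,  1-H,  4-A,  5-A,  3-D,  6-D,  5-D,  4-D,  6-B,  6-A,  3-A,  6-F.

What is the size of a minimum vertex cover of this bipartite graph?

{1, 6, A, D} is a vertex cover of size 4: every edge has an endpoint in this set.
No smaller cover exists because 1–G, 3–A, 4–D, 6–E is a matching of size 4, and a cover must include an endpoint of each of these disjoint edges (König's theorem).

4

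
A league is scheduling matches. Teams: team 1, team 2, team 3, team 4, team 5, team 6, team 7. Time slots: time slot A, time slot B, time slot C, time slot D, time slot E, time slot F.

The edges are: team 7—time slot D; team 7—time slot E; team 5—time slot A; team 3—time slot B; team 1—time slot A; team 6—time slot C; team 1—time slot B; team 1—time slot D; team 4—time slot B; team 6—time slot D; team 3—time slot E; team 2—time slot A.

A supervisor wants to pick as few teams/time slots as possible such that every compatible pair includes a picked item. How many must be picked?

5

A maximum matching has 5 edges (e.g. team 1–time slot D, team 2–time slot A, team 3–time slot E, team 4–time slot B, team 6–time slot C).
By König's theorem the minimum vertex cover has the same size. One such cover is {team 6, time slot A, time slot B, time slot D, time slot E}.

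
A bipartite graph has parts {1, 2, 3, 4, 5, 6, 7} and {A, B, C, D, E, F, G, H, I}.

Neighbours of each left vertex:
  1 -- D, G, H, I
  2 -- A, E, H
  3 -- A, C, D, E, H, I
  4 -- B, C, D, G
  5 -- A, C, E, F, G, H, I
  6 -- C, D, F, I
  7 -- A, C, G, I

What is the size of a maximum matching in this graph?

7

One maximum matching: 1→D, 2→E, 3→A, 4→B, 5→G, 6→F, 7→I.
This saturates every left vertex, so 7 is the maximum.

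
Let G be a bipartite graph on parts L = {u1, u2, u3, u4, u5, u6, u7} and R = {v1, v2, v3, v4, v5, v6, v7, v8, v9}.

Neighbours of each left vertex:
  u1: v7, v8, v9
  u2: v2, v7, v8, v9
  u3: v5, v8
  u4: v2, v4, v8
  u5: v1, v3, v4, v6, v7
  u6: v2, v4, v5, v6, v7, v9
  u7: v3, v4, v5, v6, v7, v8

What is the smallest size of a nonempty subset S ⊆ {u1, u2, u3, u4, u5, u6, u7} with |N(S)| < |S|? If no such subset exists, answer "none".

A matching saturating every left vertex exists, for instance u1→v9, u2→v7, u3→v5, u4→v4, u5→v3, u6→v2, u7→v8.
By Hall's marriage theorem, this means |N(S)| ≥ |S| for every subset S, so no violating subset exists.

none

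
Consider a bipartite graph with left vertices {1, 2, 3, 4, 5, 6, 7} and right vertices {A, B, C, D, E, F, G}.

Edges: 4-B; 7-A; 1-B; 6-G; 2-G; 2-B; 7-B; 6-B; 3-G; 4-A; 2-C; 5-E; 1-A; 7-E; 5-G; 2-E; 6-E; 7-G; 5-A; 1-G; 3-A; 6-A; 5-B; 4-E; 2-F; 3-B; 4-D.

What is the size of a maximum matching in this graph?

6

One maximum matching: 1–A, 2–F, 3–G, 4–D, 5–E, 6–B.
The set {1, 3, 5, 6, 7} has only 4 neighbours ({A, B, E, G}), so by Hall's theorem at most 6 of the 7 left vertices can be matched.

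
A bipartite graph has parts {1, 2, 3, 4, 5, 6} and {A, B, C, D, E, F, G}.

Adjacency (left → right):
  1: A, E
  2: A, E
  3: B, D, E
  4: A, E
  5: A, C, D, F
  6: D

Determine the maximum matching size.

5

A valid assignment of size 5: 1→A, 2→E, 3→B, 5→F, 6→D.
The set {1, 2, 4} has only 2 neighbours ({A, E}), so by Hall's theorem at most 5 of the 6 left vertices can be matched.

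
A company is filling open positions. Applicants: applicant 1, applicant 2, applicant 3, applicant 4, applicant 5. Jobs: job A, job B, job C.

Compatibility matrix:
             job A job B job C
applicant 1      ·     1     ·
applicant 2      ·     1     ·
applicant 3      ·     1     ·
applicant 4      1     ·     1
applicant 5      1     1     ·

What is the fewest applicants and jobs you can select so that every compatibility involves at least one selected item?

3

A maximum matching has 3 edges (e.g. applicant 1–job B, applicant 4–job C, applicant 5–job A).
By König's theorem the minimum vertex cover has the same size. One such cover is {applicant 4, applicant 5, job B}.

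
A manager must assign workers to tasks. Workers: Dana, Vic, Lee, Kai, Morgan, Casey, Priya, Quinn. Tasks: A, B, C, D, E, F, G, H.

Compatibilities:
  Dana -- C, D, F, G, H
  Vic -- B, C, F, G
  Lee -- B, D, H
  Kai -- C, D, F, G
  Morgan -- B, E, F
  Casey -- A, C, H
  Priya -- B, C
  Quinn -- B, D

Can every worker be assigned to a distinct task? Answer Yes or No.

A valid assignment of size 8: Dana-H, Vic-G, Lee-D, Kai-F, Morgan-E, Casey-A, Priya-C, Quinn-B.
Every worker is matched, so this is a perfect matching.

Yes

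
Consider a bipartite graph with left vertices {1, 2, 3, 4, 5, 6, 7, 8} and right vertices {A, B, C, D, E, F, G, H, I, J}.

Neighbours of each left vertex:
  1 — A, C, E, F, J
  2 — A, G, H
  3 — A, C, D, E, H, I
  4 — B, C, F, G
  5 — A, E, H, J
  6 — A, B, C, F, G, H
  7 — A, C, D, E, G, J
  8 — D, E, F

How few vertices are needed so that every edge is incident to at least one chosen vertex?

8

The 8 edges 1–J, 2–G, 3–A, 4–F, 5–H, 6–B, 7–D, 8–E form a matching, so any vertex cover needs at least 8 vertices (one per matched edge).
Conversely {1, 2, 3, 4, 5, 6, 7, 8} meets every edge and has exactly 8 vertices, so 8 is optimal.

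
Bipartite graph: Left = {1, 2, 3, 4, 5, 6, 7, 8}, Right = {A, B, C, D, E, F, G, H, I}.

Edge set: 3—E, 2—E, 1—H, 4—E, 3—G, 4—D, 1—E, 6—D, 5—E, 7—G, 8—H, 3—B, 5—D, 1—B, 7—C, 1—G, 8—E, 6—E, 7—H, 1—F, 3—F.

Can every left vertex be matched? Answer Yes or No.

No

The set {2, 4, 5, 6} has only 2 neighbours ({D, E}), so by Hall's theorem at most 6 of the 8 left vertices can be matched.
Hence no matching covers every left vertex.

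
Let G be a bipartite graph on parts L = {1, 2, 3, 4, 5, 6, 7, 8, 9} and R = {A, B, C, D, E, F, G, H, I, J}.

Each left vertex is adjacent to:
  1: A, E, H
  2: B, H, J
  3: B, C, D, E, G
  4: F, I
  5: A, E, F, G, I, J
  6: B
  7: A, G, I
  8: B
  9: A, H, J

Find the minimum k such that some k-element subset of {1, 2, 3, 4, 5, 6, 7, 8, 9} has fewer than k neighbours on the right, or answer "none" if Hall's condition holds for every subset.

2

Take S = {6, 8}. Its neighbourhood is {B}, so |N(S)| = 1 < |S| = 2.
No single vertex violates Hall's condition since each has at least one neighbour, so 2 is the minimum.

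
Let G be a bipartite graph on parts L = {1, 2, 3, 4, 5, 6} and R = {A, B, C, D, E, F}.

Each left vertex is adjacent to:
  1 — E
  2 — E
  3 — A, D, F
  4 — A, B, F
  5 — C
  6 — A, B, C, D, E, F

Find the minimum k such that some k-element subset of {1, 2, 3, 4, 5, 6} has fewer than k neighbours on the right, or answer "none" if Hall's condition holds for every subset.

Take S = {1, 2}. Its neighbourhood is {E}, so |N(S)| = 1 < |S| = 2.
No single vertex violates Hall's condition since each has at least one neighbour, so 2 is the minimum.

2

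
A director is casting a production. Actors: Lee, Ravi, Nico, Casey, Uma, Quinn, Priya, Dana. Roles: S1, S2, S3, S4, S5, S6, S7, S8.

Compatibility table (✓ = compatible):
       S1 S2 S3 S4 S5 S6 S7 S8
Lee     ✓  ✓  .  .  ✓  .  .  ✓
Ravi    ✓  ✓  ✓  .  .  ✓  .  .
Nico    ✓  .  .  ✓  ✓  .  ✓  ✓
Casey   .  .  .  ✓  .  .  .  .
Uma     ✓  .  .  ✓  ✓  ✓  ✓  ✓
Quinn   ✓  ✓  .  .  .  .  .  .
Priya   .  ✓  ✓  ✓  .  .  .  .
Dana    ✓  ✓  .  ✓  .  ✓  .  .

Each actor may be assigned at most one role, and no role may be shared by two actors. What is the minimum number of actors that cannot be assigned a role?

0

For example, pair Lee–S5, Ravi–S6, Nico–S8, Casey–S4, Uma–S7, Quinn–S1, Priya–S3, Dana–S2.
All 8 actors are matched, so no larger matching exists.
That matches 8 of the 8, leaving 0 unmatched; no matching can do better.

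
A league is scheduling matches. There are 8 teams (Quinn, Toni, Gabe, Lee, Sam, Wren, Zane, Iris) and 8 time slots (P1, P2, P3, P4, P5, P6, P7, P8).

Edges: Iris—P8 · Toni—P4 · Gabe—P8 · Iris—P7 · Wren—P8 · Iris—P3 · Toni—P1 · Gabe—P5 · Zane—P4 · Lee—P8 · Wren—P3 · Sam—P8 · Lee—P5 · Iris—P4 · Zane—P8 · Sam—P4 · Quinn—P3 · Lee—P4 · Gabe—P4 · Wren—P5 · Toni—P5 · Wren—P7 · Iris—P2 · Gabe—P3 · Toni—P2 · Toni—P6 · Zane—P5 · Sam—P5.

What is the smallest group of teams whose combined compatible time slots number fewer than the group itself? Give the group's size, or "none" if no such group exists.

Take S = {Quinn, Gabe, Lee, Sam, Zane}. Its neighbourhood is {P3, P4, P5, P8}, so |N(S)| = 4 < |S| = 5.
Every subset of size less than 5 has at least as many neighbours as members, so 5 is the minimum.

5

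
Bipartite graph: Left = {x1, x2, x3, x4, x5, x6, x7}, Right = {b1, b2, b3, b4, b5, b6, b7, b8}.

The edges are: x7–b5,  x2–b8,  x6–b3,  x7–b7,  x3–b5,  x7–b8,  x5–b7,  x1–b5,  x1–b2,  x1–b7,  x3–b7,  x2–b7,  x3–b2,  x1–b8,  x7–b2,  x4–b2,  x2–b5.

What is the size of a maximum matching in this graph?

5

For example, pair x1-b7, x2-b8, x3-b5, x4-b2, x6-b3.
The set {x1, x2, x3, x4, x5, x7} has only 4 neighbours ({b2, b5, b7, b8}), so by Hall's theorem at most 5 of the 7 left vertices can be matched.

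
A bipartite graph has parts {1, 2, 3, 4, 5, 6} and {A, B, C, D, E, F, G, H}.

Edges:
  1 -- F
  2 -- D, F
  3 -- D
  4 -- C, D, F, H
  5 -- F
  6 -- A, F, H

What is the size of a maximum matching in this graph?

For example, pair 1→F, 2→D, 4→C, 6→H.
The set {1, 2, 3, 5} has only 2 neighbours ({D, F}), so by Hall's theorem at most 4 of the 6 left vertices can be matched.

4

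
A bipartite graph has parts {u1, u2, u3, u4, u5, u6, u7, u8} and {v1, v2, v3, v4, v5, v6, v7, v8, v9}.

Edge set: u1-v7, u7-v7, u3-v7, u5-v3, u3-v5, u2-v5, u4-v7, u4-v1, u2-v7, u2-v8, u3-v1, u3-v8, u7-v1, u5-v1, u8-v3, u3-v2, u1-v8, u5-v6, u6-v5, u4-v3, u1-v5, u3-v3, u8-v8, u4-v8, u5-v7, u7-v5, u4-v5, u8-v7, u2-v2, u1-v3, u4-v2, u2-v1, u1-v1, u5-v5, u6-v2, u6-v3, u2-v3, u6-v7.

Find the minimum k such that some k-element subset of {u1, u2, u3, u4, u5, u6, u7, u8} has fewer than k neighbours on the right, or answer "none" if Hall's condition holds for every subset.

7

Take S = {u1, u2, u3, u4, u6, u7, u8}. Its neighbourhood is {v1, v2, v3, v5, v7, v8}, so |N(S)| = 6 < |S| = 7.
Every subset of size less than 7 has at least as many neighbours as members, so 7 is the minimum.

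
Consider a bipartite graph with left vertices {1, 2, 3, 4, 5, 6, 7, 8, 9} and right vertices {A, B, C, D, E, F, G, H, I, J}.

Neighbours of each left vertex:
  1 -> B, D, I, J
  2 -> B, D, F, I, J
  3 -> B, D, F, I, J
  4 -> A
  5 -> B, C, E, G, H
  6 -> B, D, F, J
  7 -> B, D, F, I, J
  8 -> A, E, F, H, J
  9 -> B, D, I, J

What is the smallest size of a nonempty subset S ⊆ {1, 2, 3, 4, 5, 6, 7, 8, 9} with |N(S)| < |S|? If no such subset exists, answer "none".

Take S = {1, 2, 3, 6, 7, 9}. Its neighbourhood is {B, D, F, I, J}, so |N(S)| = 5 < |S| = 6.
Every subset of size less than 6 has at least as many neighbours as members, so 6 is the minimum.

6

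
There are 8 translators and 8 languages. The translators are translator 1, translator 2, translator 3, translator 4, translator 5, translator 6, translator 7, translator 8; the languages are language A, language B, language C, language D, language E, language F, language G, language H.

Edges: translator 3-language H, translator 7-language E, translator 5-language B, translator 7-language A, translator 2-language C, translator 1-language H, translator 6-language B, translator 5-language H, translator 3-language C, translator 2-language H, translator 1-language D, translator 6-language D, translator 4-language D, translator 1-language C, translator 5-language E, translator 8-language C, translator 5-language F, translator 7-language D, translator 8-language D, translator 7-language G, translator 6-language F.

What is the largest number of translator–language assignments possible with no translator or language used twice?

6

A valid assignment of size 6: translator 1→language D, translator 2→language C, translator 3→language H, translator 5→language B, translator 6→language F, translator 7→language A.
The set {translator 1, translator 2, translator 3, translator 4, translator 8} has only 3 neighbours ({language C, language D, language H}), so by Hall's theorem at most 6 of the 8 translators can be matched.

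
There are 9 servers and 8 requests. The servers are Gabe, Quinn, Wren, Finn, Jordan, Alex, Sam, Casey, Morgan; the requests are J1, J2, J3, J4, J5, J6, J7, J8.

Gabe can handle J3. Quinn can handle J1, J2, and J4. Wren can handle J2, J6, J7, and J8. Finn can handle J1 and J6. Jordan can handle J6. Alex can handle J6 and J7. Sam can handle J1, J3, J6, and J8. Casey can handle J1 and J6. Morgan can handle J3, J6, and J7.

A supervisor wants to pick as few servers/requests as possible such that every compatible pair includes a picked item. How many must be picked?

7

{Quinn, Wren, Sam, J1, J3, J6, J7} is a vertex cover of size 7: every edge has an endpoint in this set.
No smaller cover exists because Gabe–J3, Quinn–J4, Wren–J2, Finn–J1, Jordan–J6, Alex–J7, Sam–J8 is a matching of size 7, and a cover must include an endpoint of each of these disjoint edges (König's theorem).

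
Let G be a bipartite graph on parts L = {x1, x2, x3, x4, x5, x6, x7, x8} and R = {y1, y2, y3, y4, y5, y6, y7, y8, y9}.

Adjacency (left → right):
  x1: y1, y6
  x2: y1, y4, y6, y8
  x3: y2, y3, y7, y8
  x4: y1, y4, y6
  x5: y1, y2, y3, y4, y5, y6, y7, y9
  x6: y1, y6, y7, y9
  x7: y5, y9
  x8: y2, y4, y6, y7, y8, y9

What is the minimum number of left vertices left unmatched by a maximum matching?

0

For example, pair x1→y6, x2→y8, x3→y2, x4→y4, x5→y3, x6→y1, x7→y5, x8→y7.
This saturates every left vertex, so 8 is the maximum.
That matches 8 of the 8, leaving 0 unmatched; no matching can do better.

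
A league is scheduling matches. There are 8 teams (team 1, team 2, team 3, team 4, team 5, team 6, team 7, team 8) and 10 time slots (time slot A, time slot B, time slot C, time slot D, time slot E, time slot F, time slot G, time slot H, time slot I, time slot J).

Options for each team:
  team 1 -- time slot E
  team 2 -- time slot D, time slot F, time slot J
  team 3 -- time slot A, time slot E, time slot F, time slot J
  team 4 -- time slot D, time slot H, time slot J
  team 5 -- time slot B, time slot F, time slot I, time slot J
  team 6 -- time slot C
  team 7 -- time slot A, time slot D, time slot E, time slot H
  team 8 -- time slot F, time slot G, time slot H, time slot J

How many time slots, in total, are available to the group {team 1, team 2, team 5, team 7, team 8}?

The union of neighbours of {team 1, team 2, team 5, team 7, team 8} is {time slot A, time slot B, time slot D, time slot E, time slot F, time slot G, time slot H, time slot I, time slot J}, which has 9 elements.
Since |N(S)| = 9 ≥ |S| = 5, Hall's condition holds for this subset.

9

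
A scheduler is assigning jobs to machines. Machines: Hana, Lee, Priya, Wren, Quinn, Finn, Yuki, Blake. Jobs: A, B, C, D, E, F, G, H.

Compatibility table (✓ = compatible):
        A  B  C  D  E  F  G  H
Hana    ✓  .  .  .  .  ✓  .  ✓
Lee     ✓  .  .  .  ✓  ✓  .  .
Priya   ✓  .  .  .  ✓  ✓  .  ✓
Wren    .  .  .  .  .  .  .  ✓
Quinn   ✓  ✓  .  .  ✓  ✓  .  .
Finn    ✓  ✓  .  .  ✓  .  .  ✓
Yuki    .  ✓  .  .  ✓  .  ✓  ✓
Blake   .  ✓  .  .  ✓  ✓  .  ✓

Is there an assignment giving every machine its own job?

No

The set {Hana, Lee, Priya, Wren, Quinn, Finn, Blake} has only 5 neighbours ({A, B, E, F, H}), so by Hall's theorem at most 6 of the 8 machines can be matched.
Hence no matching covers every machine.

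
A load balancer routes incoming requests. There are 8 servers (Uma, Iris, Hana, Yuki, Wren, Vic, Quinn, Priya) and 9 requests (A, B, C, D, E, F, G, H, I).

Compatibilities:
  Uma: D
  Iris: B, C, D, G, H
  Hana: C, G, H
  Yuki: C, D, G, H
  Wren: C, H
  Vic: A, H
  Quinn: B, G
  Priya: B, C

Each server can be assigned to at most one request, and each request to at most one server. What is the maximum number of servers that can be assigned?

6

A valid assignment of size 6: Uma–D, Iris–B, Hana–G, Yuki–H, Wren–C, Vic–A.
The set {Uma, Iris, Hana, Yuki, Wren, Quinn, Priya} has only 5 neighbours ({B, C, D, G, H}), so by Hall's theorem at most 6 of the 8 servers can be matched.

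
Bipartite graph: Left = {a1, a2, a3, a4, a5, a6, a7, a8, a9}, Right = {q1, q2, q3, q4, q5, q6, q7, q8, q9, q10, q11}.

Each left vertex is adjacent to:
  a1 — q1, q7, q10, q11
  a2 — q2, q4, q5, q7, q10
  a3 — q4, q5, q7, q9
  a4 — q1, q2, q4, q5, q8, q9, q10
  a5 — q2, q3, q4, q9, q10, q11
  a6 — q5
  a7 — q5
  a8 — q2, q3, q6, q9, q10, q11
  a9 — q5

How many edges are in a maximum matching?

For example, pair a1→q10, a2→q2, a3→q7, a4→q4, a5→q11, a6→q5, a8→q9.
The set {a6, a7, a9} has only 1 neighbour ({q5}), so by Hall's theorem at most 7 of the 9 left vertices can be matched.

7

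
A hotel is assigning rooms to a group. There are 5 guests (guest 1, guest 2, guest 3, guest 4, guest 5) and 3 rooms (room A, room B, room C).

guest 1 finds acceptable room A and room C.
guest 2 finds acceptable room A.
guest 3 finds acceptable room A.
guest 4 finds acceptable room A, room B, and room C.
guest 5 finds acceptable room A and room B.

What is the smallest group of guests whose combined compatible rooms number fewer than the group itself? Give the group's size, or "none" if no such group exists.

2

Take S = {guest 2, guest 3}. Its neighbourhood is {room A}, so |N(S)| = 1 < |S| = 2.
No single vertex violates Hall's condition since each has at least one neighbour, so 2 is the minimum.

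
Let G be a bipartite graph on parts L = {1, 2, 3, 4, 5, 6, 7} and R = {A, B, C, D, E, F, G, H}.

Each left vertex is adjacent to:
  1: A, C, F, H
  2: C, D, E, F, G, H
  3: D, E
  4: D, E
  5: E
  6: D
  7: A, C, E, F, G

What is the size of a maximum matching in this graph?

5

One maximum matching: 1-F, 2-H, 3-D, 4-E, 7-G.
The set {3, 4, 5, 6} has only 2 neighbours ({D, E}), so by Hall's theorem at most 5 of the 7 left vertices can be matched.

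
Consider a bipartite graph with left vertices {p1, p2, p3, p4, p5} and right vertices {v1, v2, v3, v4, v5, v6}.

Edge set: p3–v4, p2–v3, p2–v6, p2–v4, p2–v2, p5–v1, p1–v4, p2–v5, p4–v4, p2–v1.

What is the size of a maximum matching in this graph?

3

A valid assignment of size 3: p1–v4, p2–v3, p5–v1.
The set {p1, p3, p4} has only 1 neighbour ({v4}), so by Hall's theorem at most 3 of the 5 left vertices can be matched.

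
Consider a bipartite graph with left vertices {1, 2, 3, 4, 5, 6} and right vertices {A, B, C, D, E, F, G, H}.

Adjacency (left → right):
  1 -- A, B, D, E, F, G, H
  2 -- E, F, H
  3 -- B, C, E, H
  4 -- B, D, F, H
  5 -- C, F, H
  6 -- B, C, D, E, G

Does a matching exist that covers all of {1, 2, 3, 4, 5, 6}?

A valid assignment of size 6: 1→A, 2→H, 3→E, 4→B, 5→F, 6→G.
Every left vertex is matched, so this matching saturates all of them.

Yes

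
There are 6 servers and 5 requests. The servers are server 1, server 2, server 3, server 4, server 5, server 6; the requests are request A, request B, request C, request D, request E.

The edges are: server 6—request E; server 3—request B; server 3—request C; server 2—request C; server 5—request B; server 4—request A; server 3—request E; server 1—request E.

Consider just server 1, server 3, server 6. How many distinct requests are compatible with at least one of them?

3

The union of neighbours of {server 1, server 3, server 6} is {request B, request C, request E}, which has 3 elements.
Since |N(S)| = 3 ≥ |S| = 3, Hall's condition holds for this subset.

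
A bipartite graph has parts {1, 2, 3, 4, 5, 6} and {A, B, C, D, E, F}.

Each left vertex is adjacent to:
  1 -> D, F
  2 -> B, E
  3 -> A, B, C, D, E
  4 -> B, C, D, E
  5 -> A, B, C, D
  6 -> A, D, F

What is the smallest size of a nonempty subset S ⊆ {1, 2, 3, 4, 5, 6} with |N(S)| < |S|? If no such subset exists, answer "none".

none

A matching saturating every left vertex exists, for instance 1→D, 2→E, 3→A, 4→C, 5→B, 6→F.
By Hall's marriage theorem, this means |N(S)| ≥ |S| for every subset S, so no violating subset exists.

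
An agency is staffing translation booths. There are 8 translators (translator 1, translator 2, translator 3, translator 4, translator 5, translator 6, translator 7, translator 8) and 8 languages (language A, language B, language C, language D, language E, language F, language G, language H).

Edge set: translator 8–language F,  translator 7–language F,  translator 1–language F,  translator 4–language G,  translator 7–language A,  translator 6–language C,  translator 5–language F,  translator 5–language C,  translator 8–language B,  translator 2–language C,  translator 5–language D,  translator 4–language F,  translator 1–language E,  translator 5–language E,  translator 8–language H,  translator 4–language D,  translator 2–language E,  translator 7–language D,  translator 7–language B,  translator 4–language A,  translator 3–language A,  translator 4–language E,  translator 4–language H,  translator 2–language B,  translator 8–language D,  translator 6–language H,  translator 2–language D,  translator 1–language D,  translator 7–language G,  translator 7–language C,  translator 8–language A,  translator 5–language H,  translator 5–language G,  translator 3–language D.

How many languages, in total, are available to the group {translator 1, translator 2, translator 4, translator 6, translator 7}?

8

The union of neighbours of {translator 1, translator 2, translator 4, translator 6, translator 7} is {language A, language B, language C, language D, language E, language F, language G, language H}, which has 8 elements.
Since |N(S)| = 8 ≥ |S| = 5, Hall's condition holds for this subset.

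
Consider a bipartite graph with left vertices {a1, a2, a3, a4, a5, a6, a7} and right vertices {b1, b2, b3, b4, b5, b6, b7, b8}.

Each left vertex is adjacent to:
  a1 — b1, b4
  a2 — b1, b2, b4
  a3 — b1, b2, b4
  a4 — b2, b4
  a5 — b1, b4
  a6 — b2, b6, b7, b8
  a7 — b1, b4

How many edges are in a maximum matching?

4

One maximum matching: a1–b1, a2–b2, a3–b4, a6–b8.
The set {a1, a2, a3, a4, a5, a7} has only 3 neighbours ({b1, b2, b4}), so by Hall's theorem at most 4 of the 7 left vertices can be matched.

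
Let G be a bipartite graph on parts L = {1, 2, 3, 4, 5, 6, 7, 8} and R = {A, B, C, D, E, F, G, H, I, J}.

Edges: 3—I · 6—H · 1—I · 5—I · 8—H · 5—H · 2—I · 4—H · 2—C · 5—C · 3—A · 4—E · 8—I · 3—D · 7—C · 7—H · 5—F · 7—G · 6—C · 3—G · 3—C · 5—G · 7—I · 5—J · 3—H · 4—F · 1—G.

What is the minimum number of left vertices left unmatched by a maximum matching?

A valid assignment of size 7: 1-G, 2-I, 3-A, 4-E, 5-J, 6-H, 7-C.
The set {1, 2, 6, 7, 8} has only 4 neighbours ({C, G, H, I}), so by Hall's theorem at most 7 of the 8 left vertices can be matched.
That matches 7 of the 8, leaving 1 unmatched; no matching can do better.

1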